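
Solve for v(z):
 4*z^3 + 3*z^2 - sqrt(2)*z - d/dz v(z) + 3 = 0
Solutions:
 v(z) = C1 + z^4 + z^3 - sqrt(2)*z^2/2 + 3*z


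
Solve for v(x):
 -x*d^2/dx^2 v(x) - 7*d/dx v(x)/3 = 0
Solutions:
 v(x) = C1 + C2/x^(4/3)


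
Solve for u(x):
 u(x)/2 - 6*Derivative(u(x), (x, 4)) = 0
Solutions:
 u(x) = C1*exp(-sqrt(2)*3^(3/4)*x/6) + C2*exp(sqrt(2)*3^(3/4)*x/6) + C3*sin(sqrt(2)*3^(3/4)*x/6) + C4*cos(sqrt(2)*3^(3/4)*x/6)


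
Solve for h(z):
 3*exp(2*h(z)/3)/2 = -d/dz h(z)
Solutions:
 h(z) = 3*log(-sqrt(-1/(C1 - 3*z))) + 3*log(3)/2
 h(z) = 3*log(-1/(C1 - 3*z))/2 + 3*log(3)/2


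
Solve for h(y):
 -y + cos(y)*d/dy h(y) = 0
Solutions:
 h(y) = C1 + Integral(y/cos(y), y)


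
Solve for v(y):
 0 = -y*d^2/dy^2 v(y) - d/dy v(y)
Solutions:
 v(y) = C1 + C2*log(y)


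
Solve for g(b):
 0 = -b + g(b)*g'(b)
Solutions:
 g(b) = -sqrt(C1 + b^2)
 g(b) = sqrt(C1 + b^2)


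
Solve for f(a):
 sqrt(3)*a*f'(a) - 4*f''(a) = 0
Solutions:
 f(a) = C1 + C2*erfi(sqrt(2)*3^(1/4)*a/4)


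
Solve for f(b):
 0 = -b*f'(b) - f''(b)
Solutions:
 f(b) = C1 + C2*erf(sqrt(2)*b/2)


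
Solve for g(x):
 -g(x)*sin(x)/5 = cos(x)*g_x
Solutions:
 g(x) = C1*cos(x)^(1/5)


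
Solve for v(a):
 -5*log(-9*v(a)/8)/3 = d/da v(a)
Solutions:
 3*Integral(1/(log(-_y) - 3*log(2) + 2*log(3)), (_y, v(a)))/5 = C1 - a


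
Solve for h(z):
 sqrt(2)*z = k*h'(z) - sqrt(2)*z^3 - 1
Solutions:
 h(z) = C1 + sqrt(2)*z^4/(4*k) + sqrt(2)*z^2/(2*k) + z/k


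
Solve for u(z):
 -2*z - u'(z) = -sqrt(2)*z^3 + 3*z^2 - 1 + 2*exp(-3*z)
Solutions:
 u(z) = C1 + sqrt(2)*z^4/4 - z^3 - z^2 + z + 2*exp(-3*z)/3


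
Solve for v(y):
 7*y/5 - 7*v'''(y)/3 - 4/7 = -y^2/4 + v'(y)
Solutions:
 v(y) = C1 + C2*sin(sqrt(21)*y/7) + C3*cos(sqrt(21)*y/7) + y^3/12 + 7*y^2/10 - 73*y/42


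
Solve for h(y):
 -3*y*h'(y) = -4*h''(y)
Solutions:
 h(y) = C1 + C2*erfi(sqrt(6)*y/4)


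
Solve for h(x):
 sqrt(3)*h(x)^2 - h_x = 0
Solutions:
 h(x) = -1/(C1 + sqrt(3)*x)


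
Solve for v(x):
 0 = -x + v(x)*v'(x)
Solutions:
 v(x) = -sqrt(C1 + x^2)
 v(x) = sqrt(C1 + x^2)


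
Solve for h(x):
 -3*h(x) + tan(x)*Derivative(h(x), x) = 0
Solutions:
 h(x) = C1*sin(x)^3


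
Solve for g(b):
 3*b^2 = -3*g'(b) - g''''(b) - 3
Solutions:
 g(b) = C1 + C4*exp(-3^(1/3)*b) - b^3/3 - b + (C2*sin(3^(5/6)*b/2) + C3*cos(3^(5/6)*b/2))*exp(3^(1/3)*b/2)


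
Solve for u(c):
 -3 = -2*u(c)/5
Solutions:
 u(c) = 15/2


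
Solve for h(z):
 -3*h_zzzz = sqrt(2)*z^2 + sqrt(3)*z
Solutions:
 h(z) = C1 + C2*z + C3*z^2 + C4*z^3 - sqrt(2)*z^6/1080 - sqrt(3)*z^5/360


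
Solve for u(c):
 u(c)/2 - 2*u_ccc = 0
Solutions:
 u(c) = C3*exp(2^(1/3)*c/2) + (C1*sin(2^(1/3)*sqrt(3)*c/4) + C2*cos(2^(1/3)*sqrt(3)*c/4))*exp(-2^(1/3)*c/4)


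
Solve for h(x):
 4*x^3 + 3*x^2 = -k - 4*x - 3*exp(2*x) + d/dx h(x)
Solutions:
 h(x) = C1 + k*x + x^4 + x^3 + 2*x^2 + 3*exp(2*x)/2


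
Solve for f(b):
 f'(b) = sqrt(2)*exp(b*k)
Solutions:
 f(b) = C1 + sqrt(2)*exp(b*k)/k


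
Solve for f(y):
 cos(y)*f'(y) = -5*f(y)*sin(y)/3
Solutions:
 f(y) = C1*cos(y)^(5/3)


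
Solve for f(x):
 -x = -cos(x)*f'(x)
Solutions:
 f(x) = C1 + Integral(x/cos(x), x)


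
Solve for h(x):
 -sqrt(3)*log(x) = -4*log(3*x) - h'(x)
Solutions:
 h(x) = C1 - 4*x*log(x) + sqrt(3)*x*log(x) - x*log(81) - sqrt(3)*x + 4*x


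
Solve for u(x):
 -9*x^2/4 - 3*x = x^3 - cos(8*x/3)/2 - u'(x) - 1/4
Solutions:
 u(x) = C1 + x^4/4 + 3*x^3/4 + 3*x^2/2 - x/4 - 3*sin(8*x/3)/16


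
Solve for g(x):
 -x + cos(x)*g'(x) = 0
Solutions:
 g(x) = C1 + Integral(x/cos(x), x)


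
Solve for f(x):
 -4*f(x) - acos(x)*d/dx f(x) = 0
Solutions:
 f(x) = C1*exp(-4*Integral(1/acos(x), x))


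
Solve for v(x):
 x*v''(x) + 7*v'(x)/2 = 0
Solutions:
 v(x) = C1 + C2/x^(5/2)


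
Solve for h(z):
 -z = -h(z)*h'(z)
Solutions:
 h(z) = -sqrt(C1 + z^2)
 h(z) = sqrt(C1 + z^2)


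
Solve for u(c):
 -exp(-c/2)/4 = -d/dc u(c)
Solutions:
 u(c) = C1 - exp(-c/2)/2


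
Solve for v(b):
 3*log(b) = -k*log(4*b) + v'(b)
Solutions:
 v(b) = C1 + b*k*log(b) - b*k + b*k*log(4) + 3*b*log(b) - 3*b


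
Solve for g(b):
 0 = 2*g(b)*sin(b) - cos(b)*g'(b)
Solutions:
 g(b) = C1/cos(b)^2


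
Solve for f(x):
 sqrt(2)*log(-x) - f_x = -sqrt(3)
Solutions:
 f(x) = C1 + sqrt(2)*x*log(-x) + x*(-sqrt(2) + sqrt(3))


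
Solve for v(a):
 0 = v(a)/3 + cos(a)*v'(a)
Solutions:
 v(a) = C1*(sin(a) - 1)^(1/6)/(sin(a) + 1)^(1/6)


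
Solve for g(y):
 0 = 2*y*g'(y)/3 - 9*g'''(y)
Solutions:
 g(y) = C1 + Integral(C2*airyai(2^(1/3)*y/3) + C3*airybi(2^(1/3)*y/3), y)


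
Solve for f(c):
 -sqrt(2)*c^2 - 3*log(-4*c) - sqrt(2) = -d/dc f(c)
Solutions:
 f(c) = C1 + sqrt(2)*c^3/3 + 3*c*log(-c) + c*(-3 + sqrt(2) + 6*log(2))


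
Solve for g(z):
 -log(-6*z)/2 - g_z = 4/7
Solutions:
 g(z) = C1 - z*log(-z)/2 + z*(-7*log(6) - 1)/14


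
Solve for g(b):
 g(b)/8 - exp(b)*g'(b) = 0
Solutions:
 g(b) = C1*exp(-exp(-b)/8)


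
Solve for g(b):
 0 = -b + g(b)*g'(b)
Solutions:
 g(b) = -sqrt(C1 + b^2)
 g(b) = sqrt(C1 + b^2)


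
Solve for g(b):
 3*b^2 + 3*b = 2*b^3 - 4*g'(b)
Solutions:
 g(b) = C1 + b^4/8 - b^3/4 - 3*b^2/8


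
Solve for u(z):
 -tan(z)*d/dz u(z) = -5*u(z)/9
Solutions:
 u(z) = C1*sin(z)^(5/9)


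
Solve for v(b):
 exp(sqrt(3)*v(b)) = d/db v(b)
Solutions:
 v(b) = sqrt(3)*(2*log(-1/(C1 + b)) - log(3))/6


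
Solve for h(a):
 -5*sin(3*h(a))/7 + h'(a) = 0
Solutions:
 -5*a/7 + log(cos(3*h(a)) - 1)/6 - log(cos(3*h(a)) + 1)/6 = C1


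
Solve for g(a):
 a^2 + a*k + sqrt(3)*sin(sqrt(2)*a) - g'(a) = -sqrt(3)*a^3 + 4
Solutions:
 g(a) = C1 + sqrt(3)*a^4/4 + a^3/3 + a^2*k/2 - 4*a - sqrt(6)*cos(sqrt(2)*a)/2


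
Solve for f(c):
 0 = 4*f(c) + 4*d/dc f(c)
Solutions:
 f(c) = C1*exp(-c)


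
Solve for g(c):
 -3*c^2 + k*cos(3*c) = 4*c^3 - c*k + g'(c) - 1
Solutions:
 g(c) = C1 - c^4 - c^3 + c^2*k/2 + c + k*sin(3*c)/3


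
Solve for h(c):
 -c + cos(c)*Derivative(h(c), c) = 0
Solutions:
 h(c) = C1 + Integral(c/cos(c), c)


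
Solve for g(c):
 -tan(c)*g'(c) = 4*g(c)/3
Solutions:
 g(c) = C1/sin(c)^(4/3)


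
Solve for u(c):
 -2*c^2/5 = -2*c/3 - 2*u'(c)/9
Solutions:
 u(c) = C1 + 3*c^3/5 - 3*c^2/2


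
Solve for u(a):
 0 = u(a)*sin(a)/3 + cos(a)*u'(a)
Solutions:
 u(a) = C1*cos(a)^(1/3)


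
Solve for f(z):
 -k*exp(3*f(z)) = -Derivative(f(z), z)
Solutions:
 f(z) = log(-1/(C1 + 3*k*z))/3
 f(z) = log((-1/(C1 + k*z))^(1/3)*(-3^(2/3) - 3*3^(1/6)*I)/6)
 f(z) = log((-1/(C1 + k*z))^(1/3)*(-3^(2/3) + 3*3^(1/6)*I)/6)


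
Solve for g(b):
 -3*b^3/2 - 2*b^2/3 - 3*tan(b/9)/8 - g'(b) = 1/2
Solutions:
 g(b) = C1 - 3*b^4/8 - 2*b^3/9 - b/2 + 27*log(cos(b/9))/8


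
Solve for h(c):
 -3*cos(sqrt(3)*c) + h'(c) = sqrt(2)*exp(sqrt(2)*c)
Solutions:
 h(c) = C1 + exp(sqrt(2)*c) + sqrt(3)*sin(sqrt(3)*c)


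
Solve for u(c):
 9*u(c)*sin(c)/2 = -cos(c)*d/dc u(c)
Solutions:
 u(c) = C1*cos(c)^(9/2)


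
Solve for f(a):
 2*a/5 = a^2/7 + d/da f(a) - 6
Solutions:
 f(a) = C1 - a^3/21 + a^2/5 + 6*a


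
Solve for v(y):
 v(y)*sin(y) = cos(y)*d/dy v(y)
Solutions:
 v(y) = C1/cos(y)


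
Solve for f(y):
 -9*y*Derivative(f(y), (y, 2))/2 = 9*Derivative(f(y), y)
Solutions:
 f(y) = C1 + C2/y


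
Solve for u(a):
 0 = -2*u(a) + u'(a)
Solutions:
 u(a) = C1*exp(2*a)


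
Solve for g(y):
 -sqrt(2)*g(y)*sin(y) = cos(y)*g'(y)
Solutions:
 g(y) = C1*cos(y)^(sqrt(2))


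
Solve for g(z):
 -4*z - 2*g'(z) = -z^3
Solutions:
 g(z) = C1 + z^4/8 - z^2


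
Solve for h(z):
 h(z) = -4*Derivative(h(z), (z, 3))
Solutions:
 h(z) = C3*exp(-2^(1/3)*z/2) + (C1*sin(2^(1/3)*sqrt(3)*z/4) + C2*cos(2^(1/3)*sqrt(3)*z/4))*exp(2^(1/3)*z/4)


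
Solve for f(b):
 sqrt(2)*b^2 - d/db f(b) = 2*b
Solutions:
 f(b) = C1 + sqrt(2)*b^3/3 - b^2


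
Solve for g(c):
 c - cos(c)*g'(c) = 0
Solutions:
 g(c) = C1 + Integral(c/cos(c), c)


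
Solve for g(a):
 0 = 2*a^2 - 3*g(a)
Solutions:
 g(a) = 2*a^2/3


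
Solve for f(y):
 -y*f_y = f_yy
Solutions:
 f(y) = C1 + C2*erf(sqrt(2)*y/2)


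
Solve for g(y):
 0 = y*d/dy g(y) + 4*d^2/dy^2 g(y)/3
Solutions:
 g(y) = C1 + C2*erf(sqrt(6)*y/4)


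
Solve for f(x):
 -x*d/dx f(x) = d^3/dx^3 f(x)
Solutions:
 f(x) = C1 + Integral(C2*airyai(-x) + C3*airybi(-x), x)


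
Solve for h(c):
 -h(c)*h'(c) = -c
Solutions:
 h(c) = -sqrt(C1 + c^2)
 h(c) = sqrt(C1 + c^2)


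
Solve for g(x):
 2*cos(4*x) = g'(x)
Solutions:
 g(x) = C1 + sin(4*x)/2


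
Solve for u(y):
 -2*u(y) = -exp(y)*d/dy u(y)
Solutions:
 u(y) = C1*exp(-2*exp(-y))


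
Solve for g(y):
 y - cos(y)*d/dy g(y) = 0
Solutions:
 g(y) = C1 + Integral(y/cos(y), y)


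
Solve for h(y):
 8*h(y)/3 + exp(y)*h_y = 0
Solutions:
 h(y) = C1*exp(8*exp(-y)/3)


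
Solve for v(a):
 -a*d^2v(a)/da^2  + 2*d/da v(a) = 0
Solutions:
 v(a) = C1 + C2*a^3


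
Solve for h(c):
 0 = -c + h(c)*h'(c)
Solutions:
 h(c) = -sqrt(C1 + c^2)
 h(c) = sqrt(C1 + c^2)


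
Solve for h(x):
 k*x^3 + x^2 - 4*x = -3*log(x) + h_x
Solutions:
 h(x) = C1 + k*x^4/4 + x^3/3 - 2*x^2 + 3*x*log(x) - 3*x


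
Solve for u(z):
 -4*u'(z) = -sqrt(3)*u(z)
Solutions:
 u(z) = C1*exp(sqrt(3)*z/4)


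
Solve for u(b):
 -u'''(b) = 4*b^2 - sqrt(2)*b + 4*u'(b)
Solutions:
 u(b) = C1 + C2*sin(2*b) + C3*cos(2*b) - b^3/3 + sqrt(2)*b^2/8 + b/2


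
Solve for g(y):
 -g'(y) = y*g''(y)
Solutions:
 g(y) = C1 + C2*log(y)


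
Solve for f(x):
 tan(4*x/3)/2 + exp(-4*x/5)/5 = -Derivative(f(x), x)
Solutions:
 f(x) = C1 - 3*log(tan(4*x/3)^2 + 1)/16 + exp(-4*x/5)/4


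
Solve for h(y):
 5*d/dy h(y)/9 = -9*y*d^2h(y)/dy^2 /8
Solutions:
 h(y) = C1 + C2*y^(41/81)


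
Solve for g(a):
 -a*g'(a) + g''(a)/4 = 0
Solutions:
 g(a) = C1 + C2*erfi(sqrt(2)*a)


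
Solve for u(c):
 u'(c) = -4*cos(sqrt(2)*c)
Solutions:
 u(c) = C1 - 2*sqrt(2)*sin(sqrt(2)*c)


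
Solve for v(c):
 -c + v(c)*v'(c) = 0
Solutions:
 v(c) = -sqrt(C1 + c^2)
 v(c) = sqrt(C1 + c^2)


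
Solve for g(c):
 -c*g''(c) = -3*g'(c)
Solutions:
 g(c) = C1 + C2*c^4


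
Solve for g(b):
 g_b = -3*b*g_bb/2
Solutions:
 g(b) = C1 + C2*b^(1/3)


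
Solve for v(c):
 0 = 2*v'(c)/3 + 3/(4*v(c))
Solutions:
 v(c) = -sqrt(C1 - 9*c)/2
 v(c) = sqrt(C1 - 9*c)/2


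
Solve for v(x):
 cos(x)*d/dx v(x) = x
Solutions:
 v(x) = C1 + Integral(x/cos(x), x)


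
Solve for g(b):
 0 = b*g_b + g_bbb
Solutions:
 g(b) = C1 + Integral(C2*airyai(-b) + C3*airybi(-b), b)


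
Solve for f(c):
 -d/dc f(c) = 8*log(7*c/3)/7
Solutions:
 f(c) = C1 - 8*c*log(c)/7 - 8*c*log(7)/7 + 8*c/7 + 8*c*log(3)/7


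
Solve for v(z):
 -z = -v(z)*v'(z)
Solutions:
 v(z) = -sqrt(C1 + z^2)
 v(z) = sqrt(C1 + z^2)


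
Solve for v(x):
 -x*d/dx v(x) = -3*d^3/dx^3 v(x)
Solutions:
 v(x) = C1 + Integral(C2*airyai(3^(2/3)*x/3) + C3*airybi(3^(2/3)*x/3), x)


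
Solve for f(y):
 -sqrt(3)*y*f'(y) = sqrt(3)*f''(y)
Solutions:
 f(y) = C1 + C2*erf(sqrt(2)*y/2)


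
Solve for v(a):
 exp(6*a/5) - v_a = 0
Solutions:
 v(a) = C1 + 5*exp(6*a/5)/6


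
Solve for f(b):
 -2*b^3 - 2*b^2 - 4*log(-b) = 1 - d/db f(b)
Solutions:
 f(b) = C1 + b^4/2 + 2*b^3/3 + 4*b*log(-b) - 3*b


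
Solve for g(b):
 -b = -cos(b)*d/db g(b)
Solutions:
 g(b) = C1 + Integral(b/cos(b), b)


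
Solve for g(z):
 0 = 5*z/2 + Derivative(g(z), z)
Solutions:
 g(z) = C1 - 5*z^2/4


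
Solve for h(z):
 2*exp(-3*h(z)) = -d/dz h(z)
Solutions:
 h(z) = log(C1 - 6*z)/3
 h(z) = log((-3^(1/3) - 3^(5/6)*I)*(C1 - 2*z)^(1/3)/2)
 h(z) = log((-3^(1/3) + 3^(5/6)*I)*(C1 - 2*z)^(1/3)/2)


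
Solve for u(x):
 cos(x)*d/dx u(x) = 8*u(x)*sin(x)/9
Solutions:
 u(x) = C1/cos(x)^(8/9)


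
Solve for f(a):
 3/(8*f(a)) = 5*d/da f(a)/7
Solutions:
 f(a) = -sqrt(C1 + 105*a)/10
 f(a) = sqrt(C1 + 105*a)/10


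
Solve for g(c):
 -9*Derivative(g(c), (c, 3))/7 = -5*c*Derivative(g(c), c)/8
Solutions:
 g(c) = C1 + Integral(C2*airyai(105^(1/3)*c/6) + C3*airybi(105^(1/3)*c/6), c)


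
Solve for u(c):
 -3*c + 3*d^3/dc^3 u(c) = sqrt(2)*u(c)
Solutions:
 u(c) = C3*exp(2^(1/6)*3^(2/3)*c/3) - 3*sqrt(2)*c/2 + (C1*sin(6^(1/6)*c/2) + C2*cos(6^(1/6)*c/2))*exp(-2^(1/6)*3^(2/3)*c/6)


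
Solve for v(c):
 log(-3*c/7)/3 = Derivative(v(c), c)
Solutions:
 v(c) = C1 + c*log(-c)/3 + c*(-log(7) - 1 + log(3))/3


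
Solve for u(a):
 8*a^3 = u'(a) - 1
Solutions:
 u(a) = C1 + 2*a^4 + a


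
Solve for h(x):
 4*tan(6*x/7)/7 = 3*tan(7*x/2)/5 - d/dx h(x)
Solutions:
 h(x) = C1 + 2*log(cos(6*x/7))/3 - 6*log(cos(7*x/2))/35


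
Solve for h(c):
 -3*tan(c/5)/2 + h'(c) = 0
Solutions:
 h(c) = C1 - 15*log(cos(c/5))/2


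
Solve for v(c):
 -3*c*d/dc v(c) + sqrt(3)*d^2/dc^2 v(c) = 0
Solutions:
 v(c) = C1 + C2*erfi(sqrt(2)*3^(1/4)*c/2)


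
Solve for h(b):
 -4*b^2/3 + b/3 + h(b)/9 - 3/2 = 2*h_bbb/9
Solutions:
 h(b) = C3*exp(2^(2/3)*b/2) + 12*b^2 - 3*b + (C1*sin(2^(2/3)*sqrt(3)*b/4) + C2*cos(2^(2/3)*sqrt(3)*b/4))*exp(-2^(2/3)*b/4) + 27/2


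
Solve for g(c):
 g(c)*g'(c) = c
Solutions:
 g(c) = -sqrt(C1 + c^2)
 g(c) = sqrt(C1 + c^2)


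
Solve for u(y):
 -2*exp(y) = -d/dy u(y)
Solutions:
 u(y) = C1 + 2*exp(y)


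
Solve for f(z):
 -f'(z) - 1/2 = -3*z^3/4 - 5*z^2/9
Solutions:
 f(z) = C1 + 3*z^4/16 + 5*z^3/27 - z/2


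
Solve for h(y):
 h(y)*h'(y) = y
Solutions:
 h(y) = -sqrt(C1 + y^2)
 h(y) = sqrt(C1 + y^2)


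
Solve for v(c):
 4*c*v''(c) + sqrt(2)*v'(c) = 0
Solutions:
 v(c) = C1 + C2*c^(1 - sqrt(2)/4)


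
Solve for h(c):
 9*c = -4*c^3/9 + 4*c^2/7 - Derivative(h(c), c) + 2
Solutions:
 h(c) = C1 - c^4/9 + 4*c^3/21 - 9*c^2/2 + 2*c


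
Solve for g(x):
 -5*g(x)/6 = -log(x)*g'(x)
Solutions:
 g(x) = C1*exp(5*li(x)/6)


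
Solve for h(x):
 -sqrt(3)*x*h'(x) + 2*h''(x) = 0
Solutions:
 h(x) = C1 + C2*erfi(3^(1/4)*x/2)


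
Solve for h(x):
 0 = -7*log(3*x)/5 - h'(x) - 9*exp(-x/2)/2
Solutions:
 h(x) = C1 - 7*x*log(x)/5 + 7*x*(1 - log(3))/5 + 9*exp(-x/2)


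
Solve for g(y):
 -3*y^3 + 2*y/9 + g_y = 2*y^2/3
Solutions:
 g(y) = C1 + 3*y^4/4 + 2*y^3/9 - y^2/9


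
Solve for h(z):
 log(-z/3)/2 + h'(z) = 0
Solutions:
 h(z) = C1 - z*log(-z)/2 + z*(1 + log(3))/2


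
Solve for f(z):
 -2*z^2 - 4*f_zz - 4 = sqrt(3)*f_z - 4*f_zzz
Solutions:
 f(z) = C1 + C2*exp(z*(1 - sqrt(1 + sqrt(3)))/2) + C3*exp(z*(1 + sqrt(1 + sqrt(3)))/2) - 2*sqrt(3)*z^3/9 + 8*z^2/3 - 76*sqrt(3)*z/9 - 16*z/3


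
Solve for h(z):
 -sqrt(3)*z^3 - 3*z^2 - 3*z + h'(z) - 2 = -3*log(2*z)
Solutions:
 h(z) = C1 + sqrt(3)*z^4/4 + z^3 + 3*z^2/2 - 3*z*log(z) - z*log(8) + 5*z


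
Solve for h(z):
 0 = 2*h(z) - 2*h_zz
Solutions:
 h(z) = C1*exp(-z) + C2*exp(z)


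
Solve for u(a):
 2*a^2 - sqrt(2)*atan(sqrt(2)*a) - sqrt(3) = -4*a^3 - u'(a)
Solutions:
 u(a) = C1 - a^4 - 2*a^3/3 + sqrt(3)*a + sqrt(2)*(a*atan(sqrt(2)*a) - sqrt(2)*log(2*a^2 + 1)/4)


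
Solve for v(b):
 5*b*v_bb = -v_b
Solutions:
 v(b) = C1 + C2*b^(4/5)


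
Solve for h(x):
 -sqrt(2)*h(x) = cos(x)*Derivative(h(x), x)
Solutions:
 h(x) = C1*(sin(x) - 1)^(sqrt(2)/2)/(sin(x) + 1)^(sqrt(2)/2)


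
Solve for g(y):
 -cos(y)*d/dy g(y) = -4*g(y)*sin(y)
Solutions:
 g(y) = C1/cos(y)^4


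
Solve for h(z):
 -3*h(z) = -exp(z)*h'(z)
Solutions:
 h(z) = C1*exp(-3*exp(-z))


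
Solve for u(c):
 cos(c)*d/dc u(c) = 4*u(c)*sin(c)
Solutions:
 u(c) = C1/cos(c)^4


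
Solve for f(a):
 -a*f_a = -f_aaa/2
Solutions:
 f(a) = C1 + Integral(C2*airyai(2^(1/3)*a) + C3*airybi(2^(1/3)*a), a)


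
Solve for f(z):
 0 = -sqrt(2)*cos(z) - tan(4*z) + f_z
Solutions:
 f(z) = C1 - log(cos(4*z))/4 + sqrt(2)*sin(z)


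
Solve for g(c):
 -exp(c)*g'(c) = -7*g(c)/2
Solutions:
 g(c) = C1*exp(-7*exp(-c)/2)


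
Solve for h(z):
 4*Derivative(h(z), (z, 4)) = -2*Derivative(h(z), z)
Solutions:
 h(z) = C1 + C4*exp(-2^(2/3)*z/2) + (C2*sin(2^(2/3)*sqrt(3)*z/4) + C3*cos(2^(2/3)*sqrt(3)*z/4))*exp(2^(2/3)*z/4)


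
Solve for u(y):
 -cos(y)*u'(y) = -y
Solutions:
 u(y) = C1 + Integral(y/cos(y), y)


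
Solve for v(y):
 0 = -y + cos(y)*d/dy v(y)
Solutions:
 v(y) = C1 + Integral(y/cos(y), y)


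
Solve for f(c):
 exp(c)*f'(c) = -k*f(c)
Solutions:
 f(c) = C1*exp(k*exp(-c))


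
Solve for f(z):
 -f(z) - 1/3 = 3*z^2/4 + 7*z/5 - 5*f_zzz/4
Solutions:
 f(z) = C3*exp(10^(2/3)*z/5) - 3*z^2/4 - 7*z/5 + (C1*sin(10^(2/3)*sqrt(3)*z/10) + C2*cos(10^(2/3)*sqrt(3)*z/10))*exp(-10^(2/3)*z/10) - 1/3


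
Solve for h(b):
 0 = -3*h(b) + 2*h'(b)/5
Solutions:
 h(b) = C1*exp(15*b/2)


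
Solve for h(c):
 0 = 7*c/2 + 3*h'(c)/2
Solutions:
 h(c) = C1 - 7*c^2/6


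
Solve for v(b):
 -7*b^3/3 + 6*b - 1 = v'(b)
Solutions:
 v(b) = C1 - 7*b^4/12 + 3*b^2 - b


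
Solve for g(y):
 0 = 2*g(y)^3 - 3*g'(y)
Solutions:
 g(y) = -sqrt(6)*sqrt(-1/(C1 + 2*y))/2
 g(y) = sqrt(6)*sqrt(-1/(C1 + 2*y))/2


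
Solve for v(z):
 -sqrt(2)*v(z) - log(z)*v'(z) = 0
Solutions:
 v(z) = C1*exp(-sqrt(2)*li(z))


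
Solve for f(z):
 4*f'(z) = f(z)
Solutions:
 f(z) = C1*exp(z/4)


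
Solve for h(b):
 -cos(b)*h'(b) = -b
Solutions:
 h(b) = C1 + Integral(b/cos(b), b)


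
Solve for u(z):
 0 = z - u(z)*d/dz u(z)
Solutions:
 u(z) = -sqrt(C1 + z^2)
 u(z) = sqrt(C1 + z^2)


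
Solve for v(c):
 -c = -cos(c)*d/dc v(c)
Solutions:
 v(c) = C1 + Integral(c/cos(c), c)


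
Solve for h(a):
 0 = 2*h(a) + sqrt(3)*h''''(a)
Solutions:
 h(a) = (C1*sin(2^(3/4)*3^(7/8)*a/6) + C2*cos(2^(3/4)*3^(7/8)*a/6))*exp(-2^(3/4)*3^(7/8)*a/6) + (C3*sin(2^(3/4)*3^(7/8)*a/6) + C4*cos(2^(3/4)*3^(7/8)*a/6))*exp(2^(3/4)*3^(7/8)*a/6)


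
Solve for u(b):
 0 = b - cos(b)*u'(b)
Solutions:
 u(b) = C1 + Integral(b/cos(b), b)


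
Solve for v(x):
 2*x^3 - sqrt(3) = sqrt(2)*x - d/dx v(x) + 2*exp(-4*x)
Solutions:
 v(x) = C1 - x^4/2 + sqrt(2)*x^2/2 + sqrt(3)*x - exp(-4*x)/2


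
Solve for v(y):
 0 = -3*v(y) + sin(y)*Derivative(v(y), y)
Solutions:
 v(y) = C1*(cos(y) - 1)^(3/2)/(cos(y) + 1)^(3/2)


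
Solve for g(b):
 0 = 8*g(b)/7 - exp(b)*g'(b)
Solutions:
 g(b) = C1*exp(-8*exp(-b)/7)


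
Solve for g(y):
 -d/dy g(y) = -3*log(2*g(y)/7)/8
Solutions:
 -8*Integral(1/(log(_y) - log(7) + log(2)), (_y, g(y)))/3 = C1 - y


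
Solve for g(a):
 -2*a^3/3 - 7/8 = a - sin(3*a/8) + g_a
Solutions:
 g(a) = C1 - a^4/6 - a^2/2 - 7*a/8 - 8*cos(3*a/8)/3


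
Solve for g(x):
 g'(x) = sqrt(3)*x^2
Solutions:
 g(x) = C1 + sqrt(3)*x^3/3


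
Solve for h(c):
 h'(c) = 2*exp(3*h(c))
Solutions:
 h(c) = log(-1/(C1 + 6*c))/3
 h(c) = log((-1/(C1 + 2*c))^(1/3)*(-3^(2/3) - 3*3^(1/6)*I)/6)
 h(c) = log((-1/(C1 + 2*c))^(1/3)*(-3^(2/3) + 3*3^(1/6)*I)/6)


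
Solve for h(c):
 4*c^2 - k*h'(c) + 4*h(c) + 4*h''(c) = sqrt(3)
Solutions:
 h(c) = C1*exp(c*(k - sqrt(k^2 - 64))/8) + C2*exp(c*(k + sqrt(k^2 - 64))/8) - c^2 - c*k/2 - k^2/8 + sqrt(3)/4 + 2


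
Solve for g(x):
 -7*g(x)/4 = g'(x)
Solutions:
 g(x) = C1*exp(-7*x/4)


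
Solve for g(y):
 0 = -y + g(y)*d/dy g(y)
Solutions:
 g(y) = -sqrt(C1 + y^2)
 g(y) = sqrt(C1 + y^2)


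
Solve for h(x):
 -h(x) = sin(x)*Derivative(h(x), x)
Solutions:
 h(x) = C1*sqrt(cos(x) + 1)/sqrt(cos(x) - 1)


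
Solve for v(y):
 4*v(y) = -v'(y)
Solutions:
 v(y) = C1*exp(-4*y)


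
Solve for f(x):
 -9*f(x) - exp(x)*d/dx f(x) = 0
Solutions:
 f(x) = C1*exp(9*exp(-x))


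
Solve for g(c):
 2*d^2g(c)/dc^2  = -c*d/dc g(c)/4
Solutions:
 g(c) = C1 + C2*erf(c/4)


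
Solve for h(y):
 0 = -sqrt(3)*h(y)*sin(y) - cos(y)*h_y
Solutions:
 h(y) = C1*cos(y)^(sqrt(3))


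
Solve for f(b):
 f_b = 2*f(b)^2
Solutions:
 f(b) = -1/(C1 + 2*b)


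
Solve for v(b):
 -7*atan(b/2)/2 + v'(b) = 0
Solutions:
 v(b) = C1 + 7*b*atan(b/2)/2 - 7*log(b^2 + 4)/2


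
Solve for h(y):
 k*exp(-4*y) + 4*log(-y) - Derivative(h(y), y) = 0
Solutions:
 h(y) = C1 - k*exp(-4*y)/4 + 4*y*log(-y) - 4*y


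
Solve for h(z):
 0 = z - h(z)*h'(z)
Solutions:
 h(z) = -sqrt(C1 + z^2)
 h(z) = sqrt(C1 + z^2)


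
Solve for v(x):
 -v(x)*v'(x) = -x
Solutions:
 v(x) = -sqrt(C1 + x^2)
 v(x) = sqrt(C1 + x^2)


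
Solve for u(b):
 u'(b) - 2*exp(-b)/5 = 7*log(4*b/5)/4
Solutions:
 u(b) = C1 + 7*b*log(b)/4 + 7*b*(-log(5) - 1 + 2*log(2))/4 - 2*exp(-b)/5


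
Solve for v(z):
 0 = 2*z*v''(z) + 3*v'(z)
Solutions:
 v(z) = C1 + C2/sqrt(z)


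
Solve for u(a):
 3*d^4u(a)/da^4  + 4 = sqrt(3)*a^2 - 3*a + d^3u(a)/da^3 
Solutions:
 u(a) = C1 + C2*a + C3*a^2 + C4*exp(a/3) - sqrt(3)*a^5/60 + a^4*(1 - 2*sqrt(3))/8 + a^3*(13/6 - 3*sqrt(3))


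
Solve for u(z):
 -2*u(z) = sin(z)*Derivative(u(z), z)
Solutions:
 u(z) = C1*(cos(z) + 1)/(cos(z) - 1)


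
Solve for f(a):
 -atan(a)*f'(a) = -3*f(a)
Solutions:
 f(a) = C1*exp(3*Integral(1/atan(a), a))


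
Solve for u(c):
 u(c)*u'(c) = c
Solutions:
 u(c) = -sqrt(C1 + c^2)
 u(c) = sqrt(C1 + c^2)


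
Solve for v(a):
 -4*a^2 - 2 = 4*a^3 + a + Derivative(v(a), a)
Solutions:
 v(a) = C1 - a^4 - 4*a^3/3 - a^2/2 - 2*a


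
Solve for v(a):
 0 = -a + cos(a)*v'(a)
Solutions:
 v(a) = C1 + Integral(a/cos(a), a)


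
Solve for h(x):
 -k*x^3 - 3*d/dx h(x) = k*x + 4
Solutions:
 h(x) = C1 - k*x^4/12 - k*x^2/6 - 4*x/3


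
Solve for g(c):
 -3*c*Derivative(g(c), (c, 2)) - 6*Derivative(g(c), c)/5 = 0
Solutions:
 g(c) = C1 + C2*c^(3/5)


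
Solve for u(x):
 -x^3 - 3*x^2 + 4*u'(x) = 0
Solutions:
 u(x) = C1 + x^4/16 + x^3/4


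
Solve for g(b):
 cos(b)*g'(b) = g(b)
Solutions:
 g(b) = C1*sqrt(sin(b) + 1)/sqrt(sin(b) - 1)


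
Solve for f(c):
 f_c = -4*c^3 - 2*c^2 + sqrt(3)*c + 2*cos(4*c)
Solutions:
 f(c) = C1 - c^4 - 2*c^3/3 + sqrt(3)*c^2/2 + sin(4*c)/2


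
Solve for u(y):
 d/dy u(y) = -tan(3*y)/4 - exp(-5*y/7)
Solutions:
 u(y) = C1 - log(tan(3*y)^2 + 1)/24 + 7*exp(-5*y/7)/5


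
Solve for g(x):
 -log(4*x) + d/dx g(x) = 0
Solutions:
 g(x) = C1 + x*log(x) - x + x*log(4)


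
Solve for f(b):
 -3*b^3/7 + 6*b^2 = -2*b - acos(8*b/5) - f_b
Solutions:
 f(b) = C1 + 3*b^4/28 - 2*b^3 - b^2 - b*acos(8*b/5) + sqrt(25 - 64*b^2)/8


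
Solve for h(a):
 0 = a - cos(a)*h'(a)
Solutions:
 h(a) = C1 + Integral(a/cos(a), a)


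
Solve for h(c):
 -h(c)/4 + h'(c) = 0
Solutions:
 h(c) = C1*exp(c/4)


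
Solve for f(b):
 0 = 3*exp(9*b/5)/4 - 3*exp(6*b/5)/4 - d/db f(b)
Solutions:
 f(b) = C1 + 5*exp(9*b/5)/12 - 5*exp(6*b/5)/8


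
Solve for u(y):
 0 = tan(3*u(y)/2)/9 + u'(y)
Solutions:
 u(y) = -2*asin(C1*exp(-y/6))/3 + 2*pi/3
 u(y) = 2*asin(C1*exp(-y/6))/3


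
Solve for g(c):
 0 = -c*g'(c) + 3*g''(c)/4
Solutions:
 g(c) = C1 + C2*erfi(sqrt(6)*c/3)


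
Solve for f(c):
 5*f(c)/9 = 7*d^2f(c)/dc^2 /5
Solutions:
 f(c) = C1*exp(-5*sqrt(7)*c/21) + C2*exp(5*sqrt(7)*c/21)


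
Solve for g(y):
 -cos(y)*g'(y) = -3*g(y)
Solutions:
 g(y) = C1*(sin(y) + 1)^(3/2)/(sin(y) - 1)^(3/2)


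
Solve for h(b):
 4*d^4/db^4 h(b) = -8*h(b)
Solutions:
 h(b) = (C1*sin(2^(3/4)*b/2) + C2*cos(2^(3/4)*b/2))*exp(-2^(3/4)*b/2) + (C3*sin(2^(3/4)*b/2) + C4*cos(2^(3/4)*b/2))*exp(2^(3/4)*b/2)


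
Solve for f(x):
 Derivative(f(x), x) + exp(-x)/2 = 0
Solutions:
 f(x) = C1 + exp(-x)/2


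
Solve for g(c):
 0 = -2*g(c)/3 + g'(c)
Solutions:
 g(c) = C1*exp(2*c/3)


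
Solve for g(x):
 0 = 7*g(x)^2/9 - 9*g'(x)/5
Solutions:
 g(x) = -81/(C1 + 35*x)


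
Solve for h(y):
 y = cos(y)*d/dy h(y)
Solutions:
 h(y) = C1 + Integral(y/cos(y), y)


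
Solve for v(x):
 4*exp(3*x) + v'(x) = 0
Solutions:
 v(x) = C1 - 4*exp(3*x)/3


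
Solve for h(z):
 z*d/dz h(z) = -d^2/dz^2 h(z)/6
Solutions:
 h(z) = C1 + C2*erf(sqrt(3)*z)


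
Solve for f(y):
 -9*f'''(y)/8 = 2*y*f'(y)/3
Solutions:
 f(y) = C1 + Integral(C2*airyai(-2*2^(1/3)*y/3) + C3*airybi(-2*2^(1/3)*y/3), y)


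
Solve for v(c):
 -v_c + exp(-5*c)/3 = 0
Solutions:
 v(c) = C1 - exp(-5*c)/15


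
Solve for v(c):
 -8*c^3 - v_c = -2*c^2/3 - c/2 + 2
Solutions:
 v(c) = C1 - 2*c^4 + 2*c^3/9 + c^2/4 - 2*c


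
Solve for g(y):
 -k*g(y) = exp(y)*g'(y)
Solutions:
 g(y) = C1*exp(k*exp(-y))


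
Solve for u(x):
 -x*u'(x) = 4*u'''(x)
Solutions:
 u(x) = C1 + Integral(C2*airyai(-2^(1/3)*x/2) + C3*airybi(-2^(1/3)*x/2), x)


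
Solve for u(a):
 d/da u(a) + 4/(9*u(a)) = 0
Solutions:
 u(a) = -sqrt(C1 - 8*a)/3
 u(a) = sqrt(C1 - 8*a)/3


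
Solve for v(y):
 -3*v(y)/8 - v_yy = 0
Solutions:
 v(y) = C1*sin(sqrt(6)*y/4) + C2*cos(sqrt(6)*y/4)


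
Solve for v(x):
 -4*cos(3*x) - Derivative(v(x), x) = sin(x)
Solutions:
 v(x) = C1 - 4*sin(3*x)/3 + cos(x)


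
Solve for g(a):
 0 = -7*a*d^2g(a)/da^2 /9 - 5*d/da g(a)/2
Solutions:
 g(a) = C1 + C2/a^(31/14)


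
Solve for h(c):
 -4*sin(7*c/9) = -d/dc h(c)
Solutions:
 h(c) = C1 - 36*cos(7*c/9)/7


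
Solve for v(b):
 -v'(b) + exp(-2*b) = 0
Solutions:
 v(b) = C1 - exp(-2*b)/2


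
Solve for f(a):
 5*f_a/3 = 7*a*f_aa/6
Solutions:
 f(a) = C1 + C2*a^(17/7)


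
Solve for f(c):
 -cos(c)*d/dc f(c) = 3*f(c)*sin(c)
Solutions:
 f(c) = C1*cos(c)^3


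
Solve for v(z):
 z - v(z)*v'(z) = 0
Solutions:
 v(z) = -sqrt(C1 + z^2)
 v(z) = sqrt(C1 + z^2)


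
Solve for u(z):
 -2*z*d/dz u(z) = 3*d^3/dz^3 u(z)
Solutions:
 u(z) = C1 + Integral(C2*airyai(-2^(1/3)*3^(2/3)*z/3) + C3*airybi(-2^(1/3)*3^(2/3)*z/3), z)


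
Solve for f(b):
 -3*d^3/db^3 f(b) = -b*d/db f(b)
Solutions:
 f(b) = C1 + Integral(C2*airyai(3^(2/3)*b/3) + C3*airybi(3^(2/3)*b/3), b)


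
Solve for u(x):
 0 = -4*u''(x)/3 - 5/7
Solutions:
 u(x) = C1 + C2*x - 15*x^2/56


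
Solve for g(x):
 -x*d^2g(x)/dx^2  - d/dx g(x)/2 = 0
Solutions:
 g(x) = C1 + C2*sqrt(x)


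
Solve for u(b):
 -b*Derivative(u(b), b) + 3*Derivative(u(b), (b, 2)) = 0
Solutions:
 u(b) = C1 + C2*erfi(sqrt(6)*b/6)


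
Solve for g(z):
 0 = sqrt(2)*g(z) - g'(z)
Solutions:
 g(z) = C1*exp(sqrt(2)*z)


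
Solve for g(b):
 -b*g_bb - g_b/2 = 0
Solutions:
 g(b) = C1 + C2*sqrt(b)


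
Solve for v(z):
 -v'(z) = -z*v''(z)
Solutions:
 v(z) = C1 + C2*z^2


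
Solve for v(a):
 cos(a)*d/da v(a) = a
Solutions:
 v(a) = C1 + Integral(a/cos(a), a)


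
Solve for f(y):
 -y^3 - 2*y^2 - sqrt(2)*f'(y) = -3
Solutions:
 f(y) = C1 - sqrt(2)*y^4/8 - sqrt(2)*y^3/3 + 3*sqrt(2)*y/2


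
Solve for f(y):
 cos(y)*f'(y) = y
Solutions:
 f(y) = C1 + Integral(y/cos(y), y)


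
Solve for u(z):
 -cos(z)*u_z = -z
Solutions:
 u(z) = C1 + Integral(z/cos(z), z)


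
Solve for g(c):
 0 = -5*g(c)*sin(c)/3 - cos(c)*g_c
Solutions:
 g(c) = C1*cos(c)^(5/3)


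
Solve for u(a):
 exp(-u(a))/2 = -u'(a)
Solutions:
 u(a) = log(C1 - a/2)


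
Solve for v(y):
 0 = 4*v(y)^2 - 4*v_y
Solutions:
 v(y) = -1/(C1 + y)


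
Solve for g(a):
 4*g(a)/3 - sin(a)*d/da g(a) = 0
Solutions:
 g(a) = C1*(cos(a) - 1)^(2/3)/(cos(a) + 1)^(2/3)


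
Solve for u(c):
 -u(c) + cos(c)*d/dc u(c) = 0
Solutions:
 u(c) = C1*sqrt(sin(c) + 1)/sqrt(sin(c) - 1)


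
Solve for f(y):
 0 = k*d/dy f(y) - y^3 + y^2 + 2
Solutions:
 f(y) = C1 + y^4/(4*k) - y^3/(3*k) - 2*y/k


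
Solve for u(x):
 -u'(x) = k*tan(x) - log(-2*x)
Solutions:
 u(x) = C1 + k*log(cos(x)) + x*log(-x) - x + x*log(2)


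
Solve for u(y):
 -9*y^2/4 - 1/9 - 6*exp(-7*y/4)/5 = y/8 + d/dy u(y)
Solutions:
 u(y) = C1 - 3*y^3/4 - y^2/16 - y/9 + 24*exp(-7*y/4)/35


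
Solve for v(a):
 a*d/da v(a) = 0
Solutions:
 v(a) = C1


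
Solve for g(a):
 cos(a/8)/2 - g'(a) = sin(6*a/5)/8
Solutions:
 g(a) = C1 + 4*sin(a/8) + 5*cos(6*a/5)/48


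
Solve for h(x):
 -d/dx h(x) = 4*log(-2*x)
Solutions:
 h(x) = C1 - 4*x*log(-x) + 4*x*(1 - log(2))


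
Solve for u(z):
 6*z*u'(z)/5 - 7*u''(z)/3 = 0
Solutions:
 u(z) = C1 + C2*erfi(3*sqrt(35)*z/35)


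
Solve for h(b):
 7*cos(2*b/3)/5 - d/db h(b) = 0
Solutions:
 h(b) = C1 + 21*sin(2*b/3)/10


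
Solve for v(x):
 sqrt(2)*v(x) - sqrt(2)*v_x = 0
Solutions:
 v(x) = C1*exp(x)


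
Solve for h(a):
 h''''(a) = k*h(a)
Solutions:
 h(a) = C1*exp(-a*k^(1/4)) + C2*exp(a*k^(1/4)) + C3*exp(-I*a*k^(1/4)) + C4*exp(I*a*k^(1/4))


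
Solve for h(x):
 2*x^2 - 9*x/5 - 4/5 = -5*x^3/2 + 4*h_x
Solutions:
 h(x) = C1 + 5*x^4/32 + x^3/6 - 9*x^2/40 - x/5


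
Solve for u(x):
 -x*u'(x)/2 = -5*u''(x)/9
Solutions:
 u(x) = C1 + C2*erfi(3*sqrt(5)*x/10)


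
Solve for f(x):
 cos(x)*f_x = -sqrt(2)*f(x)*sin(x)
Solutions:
 f(x) = C1*cos(x)^(sqrt(2))


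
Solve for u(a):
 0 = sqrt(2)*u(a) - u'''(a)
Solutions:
 u(a) = C3*exp(2^(1/6)*a) + (C1*sin(2^(1/6)*sqrt(3)*a/2) + C2*cos(2^(1/6)*sqrt(3)*a/2))*exp(-2^(1/6)*a/2)


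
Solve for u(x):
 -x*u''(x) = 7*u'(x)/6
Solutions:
 u(x) = C1 + C2/x^(1/6)


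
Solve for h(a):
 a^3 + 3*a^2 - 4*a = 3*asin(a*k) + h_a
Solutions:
 h(a) = C1 + a^4/4 + a^3 - 2*a^2 - 3*Piecewise((a*asin(a*k) + sqrt(-a^2*k^2 + 1)/k, Ne(k, 0)), (0, True))


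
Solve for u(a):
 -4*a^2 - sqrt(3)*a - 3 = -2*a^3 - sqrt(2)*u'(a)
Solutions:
 u(a) = C1 - sqrt(2)*a^4/4 + 2*sqrt(2)*a^3/3 + sqrt(6)*a^2/4 + 3*sqrt(2)*a/2


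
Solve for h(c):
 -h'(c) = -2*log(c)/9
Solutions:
 h(c) = C1 + 2*c*log(c)/9 - 2*c/9


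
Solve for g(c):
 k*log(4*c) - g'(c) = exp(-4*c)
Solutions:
 g(c) = C1 + c*k*log(c) + c*k*(-1 + 2*log(2)) + exp(-4*c)/4


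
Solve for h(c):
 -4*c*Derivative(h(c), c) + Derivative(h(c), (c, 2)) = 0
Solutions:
 h(c) = C1 + C2*erfi(sqrt(2)*c)


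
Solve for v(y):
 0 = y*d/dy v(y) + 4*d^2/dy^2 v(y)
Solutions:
 v(y) = C1 + C2*erf(sqrt(2)*y/4)


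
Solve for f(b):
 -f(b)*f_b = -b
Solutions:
 f(b) = -sqrt(C1 + b^2)
 f(b) = sqrt(C1 + b^2)


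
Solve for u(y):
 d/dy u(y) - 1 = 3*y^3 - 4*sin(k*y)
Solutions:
 u(y) = C1 + 3*y^4/4 + y + 4*cos(k*y)/k


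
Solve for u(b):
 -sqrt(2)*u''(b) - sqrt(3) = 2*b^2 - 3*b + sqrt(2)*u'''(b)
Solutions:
 u(b) = C1 + C2*b + C3*exp(-b) - sqrt(2)*b^4/12 + 7*sqrt(2)*b^3/12 + b^2*(-7*sqrt(2) - sqrt(6))/4


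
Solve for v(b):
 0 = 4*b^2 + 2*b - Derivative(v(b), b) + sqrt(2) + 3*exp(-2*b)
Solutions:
 v(b) = C1 + 4*b^3/3 + b^2 + sqrt(2)*b - 3*exp(-2*b)/2


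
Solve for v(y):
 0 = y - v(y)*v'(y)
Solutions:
 v(y) = -sqrt(C1 + y^2)
 v(y) = sqrt(C1 + y^2)


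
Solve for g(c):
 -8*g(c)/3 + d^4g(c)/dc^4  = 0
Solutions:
 g(c) = C1*exp(-6^(3/4)*c/3) + C2*exp(6^(3/4)*c/3) + C3*sin(6^(3/4)*c/3) + C4*cos(6^(3/4)*c/3)


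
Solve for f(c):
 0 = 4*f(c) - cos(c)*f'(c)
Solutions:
 f(c) = C1*(sin(c)^2 + 2*sin(c) + 1)/(sin(c)^2 - 2*sin(c) + 1)


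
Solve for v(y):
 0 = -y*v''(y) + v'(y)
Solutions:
 v(y) = C1 + C2*y^2


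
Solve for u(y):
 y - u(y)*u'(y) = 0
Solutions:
 u(y) = -sqrt(C1 + y^2)
 u(y) = sqrt(C1 + y^2)


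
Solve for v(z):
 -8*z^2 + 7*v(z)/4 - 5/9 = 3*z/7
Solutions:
 v(z) = 32*z^2/7 + 12*z/49 + 20/63


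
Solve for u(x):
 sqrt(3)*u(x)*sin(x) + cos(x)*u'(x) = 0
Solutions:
 u(x) = C1*cos(x)^(sqrt(3))


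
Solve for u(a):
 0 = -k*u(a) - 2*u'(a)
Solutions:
 u(a) = C1*exp(-a*k/2)


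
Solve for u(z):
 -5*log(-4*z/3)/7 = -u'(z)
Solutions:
 u(z) = C1 + 5*z*log(-z)/7 + 5*z*(-log(3) - 1 + 2*log(2))/7


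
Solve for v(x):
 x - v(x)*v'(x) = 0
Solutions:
 v(x) = -sqrt(C1 + x^2)
 v(x) = sqrt(C1 + x^2)


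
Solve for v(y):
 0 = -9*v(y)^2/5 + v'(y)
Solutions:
 v(y) = -5/(C1 + 9*y)


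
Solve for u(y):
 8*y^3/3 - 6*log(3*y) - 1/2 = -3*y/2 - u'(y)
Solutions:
 u(y) = C1 - 2*y^4/3 - 3*y^2/4 + 6*y*log(y) - 11*y/2 + 6*y*log(3)


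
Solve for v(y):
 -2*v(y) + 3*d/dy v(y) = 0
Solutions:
 v(y) = C1*exp(2*y/3)


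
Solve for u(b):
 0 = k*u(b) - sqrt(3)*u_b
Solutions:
 u(b) = C1*exp(sqrt(3)*b*k/3)


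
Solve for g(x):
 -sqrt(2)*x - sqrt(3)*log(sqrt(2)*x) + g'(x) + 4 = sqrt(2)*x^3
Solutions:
 g(x) = C1 + sqrt(2)*x^4/4 + sqrt(2)*x^2/2 + sqrt(3)*x*log(x) - 4*x - sqrt(3)*x + sqrt(3)*x*log(2)/2


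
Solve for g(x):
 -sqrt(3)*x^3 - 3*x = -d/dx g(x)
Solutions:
 g(x) = C1 + sqrt(3)*x^4/4 + 3*x^2/2


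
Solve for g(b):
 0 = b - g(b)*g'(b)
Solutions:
 g(b) = -sqrt(C1 + b^2)
 g(b) = sqrt(C1 + b^2)


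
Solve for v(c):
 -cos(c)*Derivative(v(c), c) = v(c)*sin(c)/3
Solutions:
 v(c) = C1*cos(c)^(1/3)


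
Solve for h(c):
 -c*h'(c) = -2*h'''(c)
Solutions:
 h(c) = C1 + Integral(C2*airyai(2^(2/3)*c/2) + C3*airybi(2^(2/3)*c/2), c)


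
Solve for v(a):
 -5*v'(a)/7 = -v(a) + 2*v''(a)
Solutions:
 v(a) = C1*exp(a*(-5 + sqrt(417))/28) + C2*exp(-a*(5 + sqrt(417))/28)


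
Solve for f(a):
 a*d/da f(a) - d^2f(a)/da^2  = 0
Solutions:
 f(a) = C1 + C2*erfi(sqrt(2)*a/2)


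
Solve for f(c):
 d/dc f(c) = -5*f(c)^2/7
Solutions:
 f(c) = 7/(C1 + 5*c)


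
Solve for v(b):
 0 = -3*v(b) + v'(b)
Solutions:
 v(b) = C1*exp(3*b)


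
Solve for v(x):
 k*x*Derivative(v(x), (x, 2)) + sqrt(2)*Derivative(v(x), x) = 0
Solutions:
 v(x) = C1 + x^(((re(k) - sqrt(2))*re(k) + im(k)^2)/(re(k)^2 + im(k)^2))*(C2*sin(sqrt(2)*log(x)*Abs(im(k))/(re(k)^2 + im(k)^2)) + C3*cos(sqrt(2)*log(x)*im(k)/(re(k)^2 + im(k)^2)))


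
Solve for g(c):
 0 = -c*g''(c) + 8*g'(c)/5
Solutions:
 g(c) = C1 + C2*c^(13/5)


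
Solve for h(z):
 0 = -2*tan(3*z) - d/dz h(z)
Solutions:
 h(z) = C1 + 2*log(cos(3*z))/3


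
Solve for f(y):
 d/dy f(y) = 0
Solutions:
 f(y) = C1


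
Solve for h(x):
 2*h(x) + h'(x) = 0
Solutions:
 h(x) = C1*exp(-2*x)


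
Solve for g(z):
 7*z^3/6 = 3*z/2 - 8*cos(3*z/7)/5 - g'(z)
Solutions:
 g(z) = C1 - 7*z^4/24 + 3*z^2/4 - 56*sin(3*z/7)/15


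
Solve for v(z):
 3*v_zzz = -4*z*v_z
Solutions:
 v(z) = C1 + Integral(C2*airyai(-6^(2/3)*z/3) + C3*airybi(-6^(2/3)*z/3), z)


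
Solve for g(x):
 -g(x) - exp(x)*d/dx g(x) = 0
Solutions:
 g(x) = C1*exp(exp(-x))


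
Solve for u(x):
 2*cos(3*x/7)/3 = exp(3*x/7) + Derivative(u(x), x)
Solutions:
 u(x) = C1 - 7*exp(3*x/7)/3 + 14*sin(3*x/7)/9


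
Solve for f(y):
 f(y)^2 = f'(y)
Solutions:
 f(y) = -1/(C1 + y)


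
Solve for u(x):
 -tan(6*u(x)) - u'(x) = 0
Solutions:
 u(x) = -asin(C1*exp(-6*x))/6 + pi/6
 u(x) = asin(C1*exp(-6*x))/6


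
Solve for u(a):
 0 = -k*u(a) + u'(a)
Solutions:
 u(a) = C1*exp(a*k)


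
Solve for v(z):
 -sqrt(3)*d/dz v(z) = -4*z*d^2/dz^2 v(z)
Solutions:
 v(z) = C1 + C2*z^(sqrt(3)/4 + 1)


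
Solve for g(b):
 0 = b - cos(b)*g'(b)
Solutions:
 g(b) = C1 + Integral(b/cos(b), b)


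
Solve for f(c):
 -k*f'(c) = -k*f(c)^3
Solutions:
 f(c) = -sqrt(2)*sqrt(-1/(C1 + c))/2
 f(c) = sqrt(2)*sqrt(-1/(C1 + c))/2


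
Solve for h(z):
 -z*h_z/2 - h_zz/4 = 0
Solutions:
 h(z) = C1 + C2*erf(z)


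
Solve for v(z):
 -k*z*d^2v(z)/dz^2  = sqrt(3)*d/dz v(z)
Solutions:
 v(z) = C1 + z^(((re(k) - sqrt(3))*re(k) + im(k)^2)/(re(k)^2 + im(k)^2))*(C2*sin(sqrt(3)*log(z)*Abs(im(k))/(re(k)^2 + im(k)^2)) + C3*cos(sqrt(3)*log(z)*im(k)/(re(k)^2 + im(k)^2)))


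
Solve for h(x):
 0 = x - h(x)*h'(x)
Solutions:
 h(x) = -sqrt(C1 + x^2)
 h(x) = sqrt(C1 + x^2)


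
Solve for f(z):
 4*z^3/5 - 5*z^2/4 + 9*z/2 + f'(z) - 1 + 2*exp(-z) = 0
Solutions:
 f(z) = C1 - z^4/5 + 5*z^3/12 - 9*z^2/4 + z + 2*exp(-z)


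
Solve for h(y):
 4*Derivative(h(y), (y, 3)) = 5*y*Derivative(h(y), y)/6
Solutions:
 h(y) = C1 + Integral(C2*airyai(3^(2/3)*5^(1/3)*y/6) + C3*airybi(3^(2/3)*5^(1/3)*y/6), y)


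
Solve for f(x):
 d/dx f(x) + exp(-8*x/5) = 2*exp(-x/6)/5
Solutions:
 f(x) = C1 + 5*exp(-8*x/5)/8 - 12*exp(-x/6)/5


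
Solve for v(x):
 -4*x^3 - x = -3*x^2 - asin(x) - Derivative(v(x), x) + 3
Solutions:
 v(x) = C1 + x^4 - x^3 + x^2/2 - x*asin(x) + 3*x - sqrt(1 - x^2)


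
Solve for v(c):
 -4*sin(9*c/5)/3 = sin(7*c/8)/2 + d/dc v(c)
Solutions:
 v(c) = C1 + 4*cos(7*c/8)/7 + 20*cos(9*c/5)/27


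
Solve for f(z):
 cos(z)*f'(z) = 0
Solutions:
 f(z) = C1


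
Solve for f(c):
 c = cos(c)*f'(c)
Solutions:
 f(c) = C1 + Integral(c/cos(c), c)


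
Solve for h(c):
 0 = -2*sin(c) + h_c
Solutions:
 h(c) = C1 - 2*cos(c)


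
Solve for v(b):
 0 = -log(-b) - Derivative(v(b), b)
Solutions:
 v(b) = C1 - b*log(-b) + b


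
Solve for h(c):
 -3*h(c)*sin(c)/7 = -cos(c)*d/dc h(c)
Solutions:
 h(c) = C1/cos(c)^(3/7)


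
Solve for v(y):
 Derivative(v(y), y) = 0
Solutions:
 v(y) = C1


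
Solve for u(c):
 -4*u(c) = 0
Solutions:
 u(c) = 0


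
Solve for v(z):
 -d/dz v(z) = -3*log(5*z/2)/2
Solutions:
 v(z) = C1 + 3*z*log(z)/2 - 3*z/2 - 3*z*log(2)/2 + 3*z*log(5)/2


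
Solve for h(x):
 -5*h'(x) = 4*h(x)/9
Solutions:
 h(x) = C1*exp(-4*x/45)


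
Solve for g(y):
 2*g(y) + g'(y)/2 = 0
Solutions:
 g(y) = C1*exp(-4*y)


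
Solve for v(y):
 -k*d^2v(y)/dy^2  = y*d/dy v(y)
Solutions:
 v(y) = C1 + C2*sqrt(k)*erf(sqrt(2)*y*sqrt(1/k)/2)


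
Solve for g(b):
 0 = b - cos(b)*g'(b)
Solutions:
 g(b) = C1 + Integral(b/cos(b), b)


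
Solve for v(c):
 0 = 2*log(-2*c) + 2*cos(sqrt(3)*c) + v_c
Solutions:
 v(c) = C1 - 2*c*log(-c) - 2*c*log(2) + 2*c - 2*sqrt(3)*sin(sqrt(3)*c)/3


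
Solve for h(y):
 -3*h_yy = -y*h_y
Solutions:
 h(y) = C1 + C2*erfi(sqrt(6)*y/6)


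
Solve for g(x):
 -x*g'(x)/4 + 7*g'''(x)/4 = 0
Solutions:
 g(x) = C1 + Integral(C2*airyai(7^(2/3)*x/7) + C3*airybi(7^(2/3)*x/7), x)


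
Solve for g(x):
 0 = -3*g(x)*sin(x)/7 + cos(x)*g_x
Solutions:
 g(x) = C1/cos(x)^(3/7)


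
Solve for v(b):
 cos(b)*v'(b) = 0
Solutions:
 v(b) = C1


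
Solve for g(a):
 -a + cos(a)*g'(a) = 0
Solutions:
 g(a) = C1 + Integral(a/cos(a), a)


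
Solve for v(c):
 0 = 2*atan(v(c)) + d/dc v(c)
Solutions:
 Integral(1/atan(_y), (_y, v(c))) = C1 - 2*c


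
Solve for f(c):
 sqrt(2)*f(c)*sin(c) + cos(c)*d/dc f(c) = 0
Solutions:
 f(c) = C1*cos(c)^(sqrt(2))


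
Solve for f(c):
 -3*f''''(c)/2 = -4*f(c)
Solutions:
 f(c) = C1*exp(-6^(3/4)*c/3) + C2*exp(6^(3/4)*c/3) + C3*sin(6^(3/4)*c/3) + C4*cos(6^(3/4)*c/3)


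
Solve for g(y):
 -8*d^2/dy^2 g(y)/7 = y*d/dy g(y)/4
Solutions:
 g(y) = C1 + C2*erf(sqrt(7)*y/8)


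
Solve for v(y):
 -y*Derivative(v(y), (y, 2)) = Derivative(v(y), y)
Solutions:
 v(y) = C1 + C2*log(y)


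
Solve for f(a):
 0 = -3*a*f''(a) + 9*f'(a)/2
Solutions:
 f(a) = C1 + C2*a^(5/2)


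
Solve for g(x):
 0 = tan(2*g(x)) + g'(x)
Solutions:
 g(x) = -asin(C1*exp(-2*x))/2 + pi/2
 g(x) = asin(C1*exp(-2*x))/2


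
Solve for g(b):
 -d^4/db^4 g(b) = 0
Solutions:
 g(b) = C1 + C2*b + C3*b^2 + C4*b^3


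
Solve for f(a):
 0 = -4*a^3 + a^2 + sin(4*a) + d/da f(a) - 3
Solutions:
 f(a) = C1 + a^4 - a^3/3 + 3*a + cos(4*a)/4


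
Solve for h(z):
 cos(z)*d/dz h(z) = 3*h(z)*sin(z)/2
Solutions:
 h(z) = C1/cos(z)^(3/2)


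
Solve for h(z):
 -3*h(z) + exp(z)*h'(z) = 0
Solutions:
 h(z) = C1*exp(-3*exp(-z))


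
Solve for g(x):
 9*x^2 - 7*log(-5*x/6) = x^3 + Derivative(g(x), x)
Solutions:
 g(x) = C1 - x^4/4 + 3*x^3 - 7*x*log(-x) + 7*x*(-log(5) + 1 + log(6))


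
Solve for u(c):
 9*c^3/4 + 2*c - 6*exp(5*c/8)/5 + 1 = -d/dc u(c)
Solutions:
 u(c) = C1 - 9*c^4/16 - c^2 - c + 48*exp(5*c/8)/25


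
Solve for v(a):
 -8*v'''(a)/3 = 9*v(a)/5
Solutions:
 v(a) = C3*exp(-3*5^(2/3)*a/10) + (C1*sin(3*sqrt(3)*5^(2/3)*a/20) + C2*cos(3*sqrt(3)*5^(2/3)*a/20))*exp(3*5^(2/3)*a/20)
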